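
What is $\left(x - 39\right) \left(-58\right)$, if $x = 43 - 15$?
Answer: $638$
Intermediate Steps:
$x = 28$
$\left(x - 39\right) \left(-58\right) = \left(28 - 39\right) \left(-58\right) = \left(-11\right) \left(-58\right) = 638$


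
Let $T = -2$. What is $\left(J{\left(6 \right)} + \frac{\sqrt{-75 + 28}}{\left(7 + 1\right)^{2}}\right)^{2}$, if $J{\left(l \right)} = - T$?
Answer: $\frac{\left(128 + i \sqrt{47}\right)^{2}}{4096} \approx 3.9885 + 0.42848 i$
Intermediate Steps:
$J{\left(l \right)} = 2$ ($J{\left(l \right)} = \left(-1\right) \left(-2\right) = 2$)
$\left(J{\left(6 \right)} + \frac{\sqrt{-75 + 28}}{\left(7 + 1\right)^{2}}\right)^{2} = \left(2 + \frac{\sqrt{-75 + 28}}{\left(7 + 1\right)^{2}}\right)^{2} = \left(2 + \frac{\sqrt{-47}}{8^{2}}\right)^{2} = \left(2 + \frac{i \sqrt{47}}{64}\right)^{2}$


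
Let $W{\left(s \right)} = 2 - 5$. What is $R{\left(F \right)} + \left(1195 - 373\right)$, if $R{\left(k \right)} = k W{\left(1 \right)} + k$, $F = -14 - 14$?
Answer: $878$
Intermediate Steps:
$W{\left(s \right)} = -3$ ($W{\left(s \right)} = 2 - 5 = -3$)
$F = -28$
$R{\left(k \right)} = - 2 k$ ($R{\left(k \right)} = k \left(-3\right) + k = - 3 k + k = - 2 k$)
$R{\left(F \right)} + \left(1195 - 373\right) = \left(-2\right) \left(-28\right) + \left(1195 - 373\right) = 56 + 822 = 878$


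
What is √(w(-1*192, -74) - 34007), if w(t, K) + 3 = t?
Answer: 7*I*√698 ≈ 184.94*I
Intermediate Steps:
w(t, K) = -3 + t
√(w(-1*192, -74) - 34007) = √((-3 - 1*192) - 34007) = √((-3 - 192) - 34007) = √(-195 - 34007) = √(-34202) = 7*I*√698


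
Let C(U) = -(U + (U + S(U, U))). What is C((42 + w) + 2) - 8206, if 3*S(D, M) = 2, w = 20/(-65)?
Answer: -323468/39 ≈ -8294.0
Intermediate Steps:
w = -4/13 (w = 20*(-1/65) = -4/13 ≈ -0.30769)
S(D, M) = ⅔ (S(D, M) = (⅓)*2 = ⅔)
C(U) = -⅔ - 2*U (C(U) = -(U + (U + ⅔)) = -(U + (⅔ + U)) = -(⅔ + 2*U) = -⅔ - 2*U)
C((42 + w) + 2) - 8206 = (-⅔ - 2*((42 - 4/13) + 2)) - 8206 = (-⅔ - 2*(542/13 + 2)) - 8206 = (-⅔ - 2*568/13) - 8206 = (-⅔ - 1136/13) - 8206 = -3434/39 - 8206 = -323468/39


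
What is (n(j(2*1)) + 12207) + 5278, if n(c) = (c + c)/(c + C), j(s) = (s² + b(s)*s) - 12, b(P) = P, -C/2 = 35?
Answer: 646949/37 ≈ 17485.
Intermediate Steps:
C = -70 (C = -2*35 = -70)
j(s) = -12 + 2*s² (j(s) = (s² + s*s) - 12 = (s² + s²) - 12 = 2*s² - 12 = -12 + 2*s²)
n(c) = 2*c/(-70 + c) (n(c) = (c + c)/(c - 70) = (2*c)/(-70 + c) = 2*c/(-70 + c))
(n(j(2*1)) + 12207) + 5278 = (2*(-12 + 2*(2*1)²)/(-70 + (-12 + 2*(2*1)²)) + 12207) + 5278 = (2*(-12 + 2*2²)/(-70 + (-12 + 2*2²)) + 12207) + 5278 = (2*(-12 + 2*4)/(-70 + (-12 + 2*4)) + 12207) + 5278 = (2*(-12 + 8)/(-70 + (-12 + 8)) + 12207) + 5278 = (2*(-4)/(-70 - 4) + 12207) + 5278 = (2*(-4)/(-74) + 12207) + 5278 = (2*(-4)*(-1/74) + 12207) + 5278 = (4/37 + 12207) + 5278 = 451663/37 + 5278 = 646949/37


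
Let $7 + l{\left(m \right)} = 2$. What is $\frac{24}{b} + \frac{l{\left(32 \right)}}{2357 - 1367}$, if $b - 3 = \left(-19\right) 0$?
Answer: $\frac{1583}{198} \approx 7.9949$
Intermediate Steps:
$l{\left(m \right)} = -5$ ($l{\left(m \right)} = -7 + 2 = -5$)
$b = 3$ ($b = 3 - 0 = 3 + 0 = 3$)
$\frac{24}{b} + \frac{l{\left(32 \right)}}{2357 - 1367} = \frac{24}{3} - \frac{5}{2357 - 1367} = 24 \cdot \frac{1}{3} - \frac{5}{2357 - 1367} = 8 - \frac{5}{990} = 8 - \frac{1}{198} = \frac{1583}{198}$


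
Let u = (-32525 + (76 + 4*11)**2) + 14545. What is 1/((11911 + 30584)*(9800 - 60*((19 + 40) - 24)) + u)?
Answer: 1/327207920 ≈ 3.0562e-9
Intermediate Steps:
u = -3580 (u = (-32525 + (76 + 44)**2) + 14545 = (-32525 + 120**2) + 14545 = (-32525 + 14400) + 14545 = -18125 + 14545 = -3580)
1/((11911 + 30584)*(9800 - 60*((19 + 40) - 24)) + u) = 1/((11911 + 30584)*(9800 - 60*((19 + 40) - 24)) - 3580) = 1/(42495*(9800 - 60*(59 - 24)) - 3580) = 1/(42495*(9800 - 60*35) - 3580) = 1/(42495*(9800 - 2100) - 3580) = 1/(42495*7700 - 3580) = 1/(327211500 - 3580) = 1/327207920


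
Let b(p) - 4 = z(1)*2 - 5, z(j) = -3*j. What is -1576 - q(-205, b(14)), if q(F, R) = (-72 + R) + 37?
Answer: -1534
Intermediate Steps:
b(p) = -7 (b(p) = 4 + (-3*1*2 - 5) = 4 + (-3*2 - 5) = 4 + (-6 - 5) = 4 - 11 = -7)
q(F, R) = -35 + R
-1576 - q(-205, b(14)) = -1576 - (-35 - 7) = -1576 - 1*(-42) = -1576 + 42 = -1534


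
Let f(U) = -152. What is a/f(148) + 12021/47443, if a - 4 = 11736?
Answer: -7304653/94886 ≈ -76.983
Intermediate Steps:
a = 11740 (a = 4 + 11736 = 11740)
a/f(148) + 12021/47443 = 11740/(-152) + 12021/47443 = 11740*(-1/152) + 12021*(1/47443) = -2935/38 + 12021/47443 = -7304653/94886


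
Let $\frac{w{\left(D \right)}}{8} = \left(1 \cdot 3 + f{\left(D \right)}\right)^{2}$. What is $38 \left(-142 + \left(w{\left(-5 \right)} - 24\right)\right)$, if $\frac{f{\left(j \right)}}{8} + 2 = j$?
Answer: $847628$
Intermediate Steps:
$f{\left(j \right)} = -16 + 8 j$
$w{\left(D \right)} = 8 \left(-13 + 8 D\right)^{2}$ ($w{\left(D \right)} = 8 \left(1 \cdot 3 + \left(-16 + 8 D\right)\right)^{2} = 8 \left(3 + \left(-16 + 8 D\right)\right)^{2} = 8 \left(-13 + 8 D\right)^{2}$)
$38 \left(-142 + \left(w{\left(-5 \right)} - 24\right)\right) = 38 \left(-142 - \left(24 - 8 \left(-13 + 8 \left(-5\right)\right)^{2}\right)\right) = 38 \left(-142 - \left(24 - 8 \left(-13 - 40\right)^{2}\right)\right) = 38 \left(-142 - \left(24 - 8 \left(-53\right)^{2}\right)\right) = 38 \left(-142 + \left(8 \cdot 2809 - 24\right)\right) = 38 \left(-142 + \left(22472 - 24\right)\right) = 38 \left(-142 + 22448\right) = 38 \cdot 22306 = 847628$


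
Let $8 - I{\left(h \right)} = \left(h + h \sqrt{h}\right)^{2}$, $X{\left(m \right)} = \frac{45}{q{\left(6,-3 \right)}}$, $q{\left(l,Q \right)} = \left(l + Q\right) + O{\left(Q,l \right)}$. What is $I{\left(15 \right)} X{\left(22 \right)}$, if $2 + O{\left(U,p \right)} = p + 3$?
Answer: $-16164 - 2025 \sqrt{15} \approx -24007.0$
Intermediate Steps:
$O{\left(U,p \right)} = 1 + p$ ($O{\left(U,p \right)} = -2 + \left(p + 3\right) = -2 + \left(3 + p\right) = 1 + p$)
$q{\left(l,Q \right)} = 1 + Q + 2 l$ ($q{\left(l,Q \right)} = \left(l + Q\right) + \left(1 + l\right) = \left(Q + l\right) + \left(1 + l\right) = 1 + Q + 2 l$)
$X{\left(m \right)} = \frac{9}{2}$ ($X{\left(m \right)} = \frac{45}{1 - 3 + 2 \cdot 6} = \frac{45}{1 - 3 + 12} = \frac{45}{10} = 45 \cdot \frac{1}{10} = \frac{9}{2}$)
$I{\left(h \right)} = 8 - \left(h + h^{\frac{3}{2}}\right)^{2}$ ($I{\left(h \right)} = 8 - \left(h + h \sqrt{h}\right)^{2} = 8 - \left(h + h^{\frac{3}{2}}\right)^{2}$)
$I{\left(15 \right)} X{\left(22 \right)} = \left(8 - \left(15 + 15^{\frac{3}{2}}\right)^{2}\right) \frac{9}{2} = \left(8 - \left(15 + 15 \sqrt{15}\right)^{2}\right) \frac{9}{2} = 36 - \frac{9 \left(15 + 15 \sqrt{15}\right)^{2}}{2}$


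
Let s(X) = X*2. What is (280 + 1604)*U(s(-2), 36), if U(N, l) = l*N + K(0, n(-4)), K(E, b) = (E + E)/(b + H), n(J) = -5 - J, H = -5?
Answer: -271296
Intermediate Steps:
s(X) = 2*X
K(E, b) = 2*E/(-5 + b) (K(E, b) = (E + E)/(b - 5) = (2*E)/(-5 + b) = 2*E/(-5 + b))
U(N, l) = N*l (U(N, l) = l*N + 2*0/(-5 + (-5 - 1*(-4))) = N*l + 2*0/(-5 + (-5 + 4)) = N*l + 2*0/(-5 - 1) = N*l + 2*0/(-6) = N*l + 2*0*(-⅙) = N*l + 0 = N*l)
(280 + 1604)*U(s(-2), 36) = (280 + 1604)*((2*(-2))*36) = 1884*(-4*36) = 1884*(-144) = -271296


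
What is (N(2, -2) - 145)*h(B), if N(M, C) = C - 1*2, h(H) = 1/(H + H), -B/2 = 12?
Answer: 149/48 ≈ 3.1042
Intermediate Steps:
B = -24 (B = -2*12 = -24)
h(H) = 1/(2*H)
N(M, C) = -2 + C (N(M, C) = C - 2 = -2 + C)
(N(2, -2) - 145)*h(B) = ((-2 - 2) - 145)*((½)/(-24)) = (-4 - 145)*((½)*(-1/24)) = -149*(-1/48) = 149/48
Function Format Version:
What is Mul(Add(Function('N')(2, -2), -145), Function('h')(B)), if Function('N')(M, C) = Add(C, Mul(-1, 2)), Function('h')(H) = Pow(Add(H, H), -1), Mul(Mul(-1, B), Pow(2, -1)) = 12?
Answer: Rational(149, 48) ≈ 3.1042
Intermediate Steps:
B = -24 (B = Mul(-2, 12) = -24)
Function('h')(H) = Mul(Rational(1, 2), Pow(H, -1)) (Function('h')(H) = Pow(Mul(2, H), -1) = Mul(Rational(1, 2), Pow(H, -1)))
Function('N')(M, C) = Add(-2, C) (Function('N')(M, C) = Add(C, -2) = Add(-2, C))
Mul(Add(Function('N')(2, -2), -145), Function('h')(B)) = Mul(Add(Add(-2, -2), -145), Mul(Rational(1, 2), Pow(-24, -1))) = Mul(Add(-4, -145), Mul(Rational(1, 2), Rational(-1, 24))) = Mul(-149, Rational(-1, 48)) = Rational(149, 48)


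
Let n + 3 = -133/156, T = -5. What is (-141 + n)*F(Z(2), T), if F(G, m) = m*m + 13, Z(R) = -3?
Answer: -429343/78 ≈ -5504.4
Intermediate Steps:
n = -601/156 (n = -3 - 133/156 = -601/156 ≈ -3.8526)
F(G, m) = 13 + m² (F(G, m) = m² + 13 = 13 + m²)
(-141 + n)*F(Z(2), T) = (-141 - 601/156)*(13 + (-5)²) = -22597*(13 + 25)/156 = -22597/156*38 = -429343/78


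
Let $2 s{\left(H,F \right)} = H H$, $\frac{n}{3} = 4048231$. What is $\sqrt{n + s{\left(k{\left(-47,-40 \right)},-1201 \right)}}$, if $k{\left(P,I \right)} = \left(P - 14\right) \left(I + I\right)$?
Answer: $\sqrt{24051893} \approx 4904.3$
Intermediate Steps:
$n = 12144693$ ($n = 3 \cdot 4048231 = 12144693$)
$k{\left(P,I \right)} = 2 I \left(-14 + P\right)$ ($k{\left(P,I \right)} = \left(-14 + P\right) 2 I = 2 I \left(-14 + P\right)$)
$s{\left(H,F \right)} = \frac{H^{2}}{2}$ ($s{\left(H,F \right)} = \frac{H H}{2} = \frac{H^{2}}{2}$)
$\sqrt{n + s{\left(k{\left(-47,-40 \right)},-1201 \right)}} = \sqrt{12144693 + \frac{\left(2 \left(-40\right) \left(-14 - 47\right)\right)^{2}}{2}} = \sqrt{12144693 + \frac{\left(2 \left(-40\right) \left(-61\right)\right)^{2}}{2}} = \sqrt{12144693 + \frac{4880^{2}}{2}} = \sqrt{12144693 + \frac{1}{2} \cdot 23814400} = \sqrt{12144693 + 11907200} = \sqrt{24051893}$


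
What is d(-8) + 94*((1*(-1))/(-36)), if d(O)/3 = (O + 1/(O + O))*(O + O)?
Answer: 7013/18 ≈ 389.61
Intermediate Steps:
d(O) = 6*O*(O + 1/(2*O)) (d(O) = 3*((O + 1/(O + O))*(O + O)) = 3*((O + 1/(2*O))*(2*O)) = 3*(2*O*(O + 1/(2*O))) = 6*O*(O + 1/(2*O)))
d(-8) + 94*((1*(-1))/(-36)) = (3 + 6*(-8)²) + 94*((1*(-1))/(-36)) = (3 + 6*64) + 94*(-1*(-1/36)) = (3 + 384) + 94*(1/36) = 387 + 47/18 = 7013/18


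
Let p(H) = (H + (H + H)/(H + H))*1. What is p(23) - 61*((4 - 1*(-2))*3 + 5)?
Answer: -1379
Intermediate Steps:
p(H) = 1 + H (p(H) = (H + (2*H)/((2*H)))*1 = (H + (2*H)*(1/(2*H)))*1 = (H + 1)*1 = (1 + H)*1 = 1 + H)
p(23) - 61*((4 - 1*(-2))*3 + 5) = (1 + 23) - 61*((4 - 1*(-2))*3 + 5) = 24 - 61*((4 + 2)*3 + 5) = 24 - 61*(6*3 + 5) = 24 - 61*(18 + 5) = 24 - 61*23 = 24 - 1403 = -1379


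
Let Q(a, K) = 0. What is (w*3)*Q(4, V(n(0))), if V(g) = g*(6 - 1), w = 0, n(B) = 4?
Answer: 0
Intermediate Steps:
V(g) = 5*g (V(g) = g*5 = 5*g)
(w*3)*Q(4, V(n(0))) = (0*3)*0 = 0*0 = 0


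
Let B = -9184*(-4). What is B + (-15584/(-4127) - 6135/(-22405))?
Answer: 679436939765/18493087 ≈ 36740.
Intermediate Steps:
B = 36736
B + (-15584/(-4127) - 6135/(-22405)) = 36736 + (-15584/(-4127) - 6135/(-22405)) = 36736 + (-15584*(-1/4127) - 6135*(-1/22405)) = 36736 + (15584/4127 + 1227/4481) = 36736 + 74895733/18493087 = 679436939765/18493087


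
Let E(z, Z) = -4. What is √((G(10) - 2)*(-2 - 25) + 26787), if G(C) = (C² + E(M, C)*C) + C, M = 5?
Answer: √24951 ≈ 157.96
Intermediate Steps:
G(C) = C² - 3*C (G(C) = (C² - 4*C) + C = C² - 3*C)
√((G(10) - 2)*(-2 - 25) + 26787) = √((10*(-3 + 10) - 2)*(-2 - 25) + 26787) = √((10*7 - 2)*(-27) + 26787) = √((70 - 2)*(-27) + 26787) = √(68*(-27) + 26787) = √(-1836 + 26787) = √24951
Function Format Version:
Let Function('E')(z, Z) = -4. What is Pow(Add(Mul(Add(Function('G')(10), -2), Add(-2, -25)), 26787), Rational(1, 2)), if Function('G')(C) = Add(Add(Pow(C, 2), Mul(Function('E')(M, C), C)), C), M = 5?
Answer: Pow(24951, Rational(1, 2)) ≈ 157.96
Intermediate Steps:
Function('G')(C) = Add(Pow(C, 2), Mul(-3, C)) (Function('G')(C) = Add(Add(Pow(C, 2), Mul(-4, C)), C) = Add(Pow(C, 2), Mul(-3, C)))
Pow(Add(Mul(Add(Function('G')(10), -2), Add(-2, -25)), 26787), Rational(1, 2)) = Pow(Add(Mul(Add(Mul(10, Add(-3, 10)), -2), Add(-2, -25)), 26787), Rational(1, 2)) = Pow(Add(Mul(Add(Mul(10, 7), -2), -27), 26787), Rational(1, 2)) = Pow(Add(Mul(Add(70, -2), -27), 26787), Rational(1, 2)) = Pow(Add(Mul(68, -27), 26787), Rational(1, 2)) = Pow(Add(-1836, 26787), Rational(1, 2)) = Pow(24951, Rational(1, 2))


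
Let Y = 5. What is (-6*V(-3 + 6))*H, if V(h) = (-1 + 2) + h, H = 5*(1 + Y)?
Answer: -720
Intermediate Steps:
H = 30 (H = 5*(1 + 5) = 5*6 = 30)
V(h) = 1 + h
(-6*V(-3 + 6))*H = -6*(1 + (-3 + 6))*30 = -6*(1 + 3)*30 = -6*4*30 = -24*30 = -720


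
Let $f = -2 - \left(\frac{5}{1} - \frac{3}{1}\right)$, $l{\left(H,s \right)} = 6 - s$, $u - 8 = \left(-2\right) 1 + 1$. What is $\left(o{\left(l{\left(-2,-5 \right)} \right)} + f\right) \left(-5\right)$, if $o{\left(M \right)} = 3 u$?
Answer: $-85$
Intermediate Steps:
$u = 7$ ($u = 8 + \left(\left(-2\right) 1 + 1\right) = 8 + \left(-2 + 1\right) = 8 - 1 = 7$)
$f = -4$ ($f = -2 - \left(5 \cdot 1 - 3\right) = -2 - \left(5 - 3\right) = -2 - 2 = -4$)
$o{\left(M \right)} = 21$ ($o{\left(M \right)} = 3 \cdot 7 = 21$)
$\left(o{\left(l{\left(-2,-5 \right)} \right)} + f\right) \left(-5\right) = \left(21 - 4\right) \left(-5\right) = 17 \left(-5\right) = -85$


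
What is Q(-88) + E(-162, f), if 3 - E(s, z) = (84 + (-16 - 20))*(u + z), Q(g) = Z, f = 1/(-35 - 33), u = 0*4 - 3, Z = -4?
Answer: 2443/17 ≈ 143.71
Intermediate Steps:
u = -3 (u = 0 - 3 = -3)
f = -1/68 (f = 1/(-68) = -1/68 ≈ -0.014706)
Q(g) = -4
E(s, z) = 147 - 48*z (E(s, z) = 3 - (84 + (-16 - 20))*(-3 + z) = 3 - (84 - 36)*(-3 + z) = 3 - 48*(-3 + z) = 3 - (-144 + 48*z) = 3 + (144 - 48*z) = 147 - 48*z)
Q(-88) + E(-162, f) = -4 + (147 - 48*(-1/68)) = -4 + (147 + 12/17) = -4 + 2511/17 = 2443/17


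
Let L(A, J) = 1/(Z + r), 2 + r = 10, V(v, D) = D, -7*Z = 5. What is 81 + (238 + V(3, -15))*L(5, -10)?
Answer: 5692/51 ≈ 111.61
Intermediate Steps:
Z = -5/7 (Z = -⅐*5 = -5/7 ≈ -0.71429)
r = 8 (r = -2 + 10 = 8)
L(A, J) = 7/51 (L(A, J) = 1/(-5/7 + 8) = 1/(51/7) = 7/51)
81 + (238 + V(3, -15))*L(5, -10) = 81 + (238 - 15)*(7/51) = 81 + 223*(7/51) = 81 + 1561/51 = 5692/51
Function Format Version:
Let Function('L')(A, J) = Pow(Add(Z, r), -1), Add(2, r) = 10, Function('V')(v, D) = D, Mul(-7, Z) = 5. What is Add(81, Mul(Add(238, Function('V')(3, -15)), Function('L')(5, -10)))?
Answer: Rational(5692, 51) ≈ 111.61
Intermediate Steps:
Z = Rational(-5, 7) (Z = Mul(Rational(-1, 7), 5) = Rational(-5, 7) ≈ -0.71429)
r = 8 (r = Add(-2, 10) = 8)
Function('L')(A, J) = Rational(7, 51) (Function('L')(A, J) = Pow(Add(Rational(-5, 7), 8), -1) = Pow(Rational(51, 7), -1) = Rational(7, 51))
Add(81, Mul(Add(238, Function('V')(3, -15)), Function('L')(5, -10))) = Add(81, Mul(Add(238, -15), Rational(7, 51))) = Add(81, Mul(223, Rational(7, 51))) = Add(81, Rational(1561, 51)) = Rational(5692, 51)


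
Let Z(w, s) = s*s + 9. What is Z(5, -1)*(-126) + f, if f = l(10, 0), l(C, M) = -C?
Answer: -1270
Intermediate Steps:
f = -10 (f = -1*10 = -10)
Z(w, s) = 9 + s² (Z(w, s) = s² + 9 = 9 + s²)
Z(5, -1)*(-126) + f = (9 + (-1)²)*(-126) - 10 = (9 + 1)*(-126) - 10 = 10*(-126) - 10 = -1260 - 10 = -1270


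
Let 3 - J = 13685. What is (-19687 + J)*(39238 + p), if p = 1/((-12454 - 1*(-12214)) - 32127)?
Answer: -14126391805435/10789 ≈ -1.3093e+9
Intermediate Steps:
J = -13682 (J = 3 - 1*13685 = 3 - 13685 = -13682)
p = -1/32367 (p = 1/((-12454 + 12214) - 32127) = 1/(-240 - 32127) = 1/(-32367) = -1/32367 ≈ -3.0896e-5)
(-19687 + J)*(39238 + p) = (-19687 - 13682)*(39238 - 1/32367) = -33369*1270016345/32367 = -14126391805435/10789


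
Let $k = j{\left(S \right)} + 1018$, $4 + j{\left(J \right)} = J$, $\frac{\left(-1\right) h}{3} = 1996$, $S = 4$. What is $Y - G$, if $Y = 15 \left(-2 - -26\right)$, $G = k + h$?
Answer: $5330$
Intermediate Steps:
$h = -5988$ ($h = \left(-3\right) 1996 = -5988$)
$j{\left(J \right)} = -4 + J$
$k = 1018$ ($k = \left(-4 + 4\right) + 1018 = 0 + 1018 = 1018$)
$G = -4970$ ($G = 1018 - 5988 = -4970$)
$Y = 360$ ($Y = 15 \left(-2 + 26\right) = 15 \cdot 24 = 360$)
$Y - G = 360 - -4970 = 360 + 4970 = 5330$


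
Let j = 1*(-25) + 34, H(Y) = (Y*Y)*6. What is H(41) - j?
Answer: 10077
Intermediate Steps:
H(Y) = 6*Y² (H(Y) = Y²*6 = 6*Y²)
j = 9 (j = -25 + 34 = 9)
H(41) - j = 6*41² - 1*9 = 6*1681 - 9 = 10086 - 9 = 10077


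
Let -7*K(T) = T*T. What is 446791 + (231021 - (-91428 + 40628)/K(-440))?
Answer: 328060119/484 ≈ 6.7781e+5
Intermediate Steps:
K(T) = -T**2/7 (K(T) = -T*T/7 = -T**2/7)
446791 + (231021 - (-91428 + 40628)/K(-440)) = 446791 + (231021 - (-91428 + 40628)/((-1/7*(-440)**2))) = 446791 + (231021 - (-50800)/((-1/7*193600))) = 446791 + (231021 - (-50800)/(-193600/7)) = 446791 + (231021 - (-50800)*(-7)/193600) = 446791 + (231021 - 1*889/484) = 446791 + (231021 - 889/484) = 446791 + 111813275/484 = 328060119/484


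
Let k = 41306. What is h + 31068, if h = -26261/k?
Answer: 1283268547/41306 ≈ 31067.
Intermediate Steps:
h = -26261/41306 ≈ -0.63577
h + 31068 = -26261/41306 + 31068 = 1283268547/41306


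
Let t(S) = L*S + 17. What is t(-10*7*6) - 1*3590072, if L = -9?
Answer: -3586275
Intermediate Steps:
t(S) = 17 - 9*S (t(S) = -9*S + 17 = 17 - 9*S)
t(-10*7*6) - 1*3590072 = (17 - 9*(-10*7)*6) - 1*3590072 = (17 - (-630)*6) - 3590072 = (17 - 9*(-420)) - 3590072 = (17 + 3780) - 3590072 = 3797 - 3590072 = -3586275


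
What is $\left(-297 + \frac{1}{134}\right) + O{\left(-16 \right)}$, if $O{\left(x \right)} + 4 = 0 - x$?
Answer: $- \frac{38189}{134} \approx -284.99$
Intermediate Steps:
$O{\left(x \right)} = -4 - x$ ($O{\left(x \right)} = -4 + \left(0 - x\right) = -4 - x$)
$\left(-297 + \frac{1}{134}\right) + O{\left(-16 \right)} = \left(-297 + \frac{1}{134}\right) - -12 = \left(-297 + \frac{1}{134}\right) + \left(-4 + 16\right) = - \frac{39797}{134} + 12 = - \frac{38189}{134}$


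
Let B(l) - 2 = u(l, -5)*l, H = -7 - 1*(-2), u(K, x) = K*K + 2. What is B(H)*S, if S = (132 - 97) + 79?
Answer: -15162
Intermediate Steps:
u(K, x) = 2 + K² (u(K, x) = K² + 2 = 2 + K²)
S = 114 (S = 35 + 79 = 114)
H = -5 (H = -7 + 2 = -5)
B(l) = 2 + l*(2 + l²) (B(l) = 2 + (2 + l²)*l = 2 + l*(2 + l²))
B(H)*S = (2 - 5*(2 + (-5)²))*114 = (2 - 5*(2 + 25))*114 = (2 - 5*27)*114 = (2 - 135)*114 = -133*114 = -15162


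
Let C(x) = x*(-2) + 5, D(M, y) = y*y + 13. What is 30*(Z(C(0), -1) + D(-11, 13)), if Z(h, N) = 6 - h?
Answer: 5490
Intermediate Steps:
D(M, y) = 13 + y**2 (D(M, y) = y**2 + 13 = 13 + y**2)
C(x) = 5 - 2*x (C(x) = -2*x + 5 = 5 - 2*x)
30*(Z(C(0), -1) + D(-11, 13)) = 30*((6 - (5 - 2*0)) + (13 + 13**2)) = 30*((6 - (5 + 0)) + (13 + 169)) = 30*((6 - 1*5) + 182) = 30*((6 - 5) + 182) = 30*(1 + 182) = 30*183 = 5490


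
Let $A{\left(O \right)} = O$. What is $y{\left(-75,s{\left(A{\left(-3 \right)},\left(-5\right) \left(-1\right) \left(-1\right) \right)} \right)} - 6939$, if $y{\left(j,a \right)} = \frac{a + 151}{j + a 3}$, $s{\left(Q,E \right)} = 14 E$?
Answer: $- \frac{659232}{95} \approx -6939.3$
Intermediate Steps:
$y{\left(j,a \right)} = \frac{151 + a}{j + 3 a}$
$y{\left(-75,s{\left(A{\left(-3 \right)},\left(-5\right) \left(-1\right) \left(-1\right) \right)} \right)} - 6939 = \frac{151 + 14 \left(-5\right) \left(-1\right) \left(-1\right)}{-75 + 3 \cdot 14 \left(-5\right) \left(-1\right) \left(-1\right)} - 6939 = \frac{151 + 14 \cdot 5 \left(-1\right)}{-75 + 3 \cdot 14 \cdot 5 \left(-1\right)} - 6939 = \frac{151 + 14 \left(-5\right)}{-75 + 3 \cdot 14 \left(-5\right)} - 6939 = \frac{151 - 70}{-75 + 3 \left(-70\right)} - 6939 = \frac{1}{-75 - 210} \cdot 81 - 6939 = \frac{1}{-285} \cdot 81 - 6939 = \left(- \frac{1}{285}\right) 81 - 6939 = - \frac{27}{95} - 6939 = - \frac{659232}{95}$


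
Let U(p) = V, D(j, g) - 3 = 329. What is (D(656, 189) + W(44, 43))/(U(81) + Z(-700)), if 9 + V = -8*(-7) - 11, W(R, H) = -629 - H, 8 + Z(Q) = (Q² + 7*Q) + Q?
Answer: -85/121107 ≈ -0.00070186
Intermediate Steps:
Z(Q) = -8 + Q² + 8*Q (Z(Q) = -8 + ((Q² + 7*Q) + Q) = -8 + (Q² + 8*Q) = -8 + Q² + 8*Q)
V = 36 (V = -9 + (-8*(-7) - 11) = -9 + (56 - 11) = -9 + 45 = 36)
D(j, g) = 332 (D(j, g) = 3 + 329 = 332)
U(p) = 36
(D(656, 189) + W(44, 43))/(U(81) + Z(-700)) = (332 + (-629 - 1*43))/(36 + (-8 + (-700)² + 8*(-700))) = (332 + (-629 - 43))/(36 + (-8 + 490000 - 5600)) = (332 - 672)/(36 + 484392) = -340/484428 = -340*1/484428 = -85/121107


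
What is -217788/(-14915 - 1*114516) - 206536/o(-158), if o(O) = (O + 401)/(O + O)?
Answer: 8447415803540/31451733 ≈ 2.6858e+5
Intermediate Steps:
o(O) = (401 + O)/(2*O) (o(O) = (401 + O)/((2*O)) = (401 + O)*(1/(2*O)) = (401 + O)/(2*O))
-217788/(-14915 - 1*114516) - 206536/o(-158) = -217788/(-14915 - 1*114516) - 206536*(-316/(401 - 158)) = -217788/(-14915 - 114516) - 206536/((1/2)*(-1/158)*243) = -217788/(-129431) - 206536/(-243/316) = -217788*(-1/129431) - 206536*(-316/243) = 217788/129431 + 65265376/243 = 8447415803540/31451733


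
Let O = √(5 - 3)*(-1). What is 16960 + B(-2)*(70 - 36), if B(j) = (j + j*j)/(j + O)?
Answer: 16892 + 34*√2 ≈ 16940.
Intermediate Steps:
O = -√2 (O = √2*(-1) = -√2 ≈ -1.4142)
B(j) = (j + j²)/(j - √2) (B(j) = (j + j*j)/(j - √2) = (j + j²)/(j - √2))
16960 + B(-2)*(70 - 36) = 16960 + (-2*(1 - 2)/(-2 - √2))*(70 - 36) = 16960 - 2*(-1)/(-2 - √2)*34 = 16960 + (2/(-2 - √2))*34 = 16960 + 68/(-2 - √2)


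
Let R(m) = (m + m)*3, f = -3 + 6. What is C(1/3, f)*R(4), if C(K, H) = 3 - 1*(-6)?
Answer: 216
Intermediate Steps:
f = 3
C(K, H) = 9 (C(K, H) = 3 + 6 = 9)
R(m) = 6*m (R(m) = (2*m)*3 = 6*m)
C(1/3, f)*R(4) = 9*(6*4) = 9*24 = 216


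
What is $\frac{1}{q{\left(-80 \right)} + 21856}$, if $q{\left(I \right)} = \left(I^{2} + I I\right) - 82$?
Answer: $\frac{1}{34574} \approx 2.8923 \cdot 10^{-5}$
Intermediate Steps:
$q{\left(I \right)} = -82 + 2 I^{2}$ ($q{\left(I \right)} = \left(I^{2} + I^{2}\right) - 82 = 2 I^{2} - 82 = -82 + 2 I^{2}$)
$\frac{1}{q{\left(-80 \right)} + 21856} = \frac{1}{\left(-82 + 2 \left(-80\right)^{2}\right) + 21856} = \frac{1}{\left(-82 + 2 \cdot 6400\right) + 21856} = \frac{1}{\left(-82 + 12800\right) + 21856} = \frac{1}{12718 + 21856} = \frac{1}{34574}$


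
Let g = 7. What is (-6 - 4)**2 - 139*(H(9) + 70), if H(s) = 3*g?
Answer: -12549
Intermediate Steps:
H(s) = 21 (H(s) = 3*7 = 21)
(-6 - 4)**2 - 139*(H(9) + 70) = (-6 - 4)**2 - 139*(21 + 70) = (-10)**2 - 139*91 = 100 - 12649 = -12549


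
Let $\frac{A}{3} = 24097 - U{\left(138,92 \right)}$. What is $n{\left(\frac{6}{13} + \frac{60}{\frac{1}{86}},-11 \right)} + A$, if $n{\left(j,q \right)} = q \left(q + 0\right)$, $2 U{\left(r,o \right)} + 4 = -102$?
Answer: $72571$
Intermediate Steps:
$U{\left(r,o \right)} = -53$ ($U{\left(r,o \right)} = -2 + \frac{1}{2} \left(-102\right) = -2 - 51 = -53$)
$n{\left(j,q \right)} = q^{2}$ ($n{\left(j,q \right)} = q q = q^{2}$)
$A = 72450$ ($A = 3 \left(24097 - -53\right) = 3 \left(24097 + 53\right) = 3 \cdot 24150 = 72450$)
$n{\left(\frac{6}{13} + \frac{60}{\frac{1}{86}},-11 \right)} + A = \left(-11\right)^{2} + 72450 = 121 + 72450 = 72571$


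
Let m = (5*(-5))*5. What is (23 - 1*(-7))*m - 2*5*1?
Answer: -3760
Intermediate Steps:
m = -125 (m = -25*5 = -125)
(23 - 1*(-7))*m - 2*5*1 = (23 - 1*(-7))*(-125) - 2*5*1 = (23 + 7)*(-125) - 10*1 = 30*(-125) - 10 = -3750 - 10 = -3760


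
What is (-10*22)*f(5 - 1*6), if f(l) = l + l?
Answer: 440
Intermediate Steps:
f(l) = 2*l
(-10*22)*f(5 - 1*6) = (-10*22)*(2*(5 - 1*6)) = -440*(5 - 6) = -440*(-1) = -220*(-2) = 440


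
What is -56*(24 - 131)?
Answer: 5992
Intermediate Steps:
-56*(24 - 131) = -56*(-107) = 5992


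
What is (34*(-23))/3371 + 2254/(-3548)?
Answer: -5186385/5980154 ≈ -0.86727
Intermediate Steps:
(34*(-23))/3371 + 2254/(-3548) = -782*1/3371 + 2254*(-1/3548) = -782/3371 - 1127/1774 = -5186385/5980154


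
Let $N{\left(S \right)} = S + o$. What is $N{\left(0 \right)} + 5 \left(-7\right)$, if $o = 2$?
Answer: $-33$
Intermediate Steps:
$N{\left(S \right)} = 2 + S$ ($N{\left(S \right)} = S + 2 = 2 + S$)
$N{\left(0 \right)} + 5 \left(-7\right) = \left(2 + 0\right) + 5 \left(-7\right) = 2 - 35 = -33$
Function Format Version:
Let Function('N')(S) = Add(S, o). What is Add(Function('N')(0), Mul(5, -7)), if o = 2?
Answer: -33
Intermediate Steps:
Function('N')(S) = Add(2, S) (Function('N')(S) = Add(S, 2) = Add(2, S))
Add(Function('N')(0), Mul(5, -7)) = Add(Add(2, 0), Mul(5, -7)) = Add(2, -35) = -33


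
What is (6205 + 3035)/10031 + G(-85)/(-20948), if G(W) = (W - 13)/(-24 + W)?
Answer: 1506928903/1636007378 ≈ 0.92110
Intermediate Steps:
G(W) = (-13 + W)/(-24 + W)
(6205 + 3035)/10031 + G(-85)/(-20948) = (6205 + 3035)/10031 + ((-13 - 85)/(-24 - 85))/(-20948) = 9240*(1/10031) + (-98/(-109))*(-1/20948) = 1320/1433 - 1/109*(-98)*(-1/20948) = 1320/1433 + (98/109)*(-1/20948) = 1320/1433 - 49/1141666 = 1506928903/1636007378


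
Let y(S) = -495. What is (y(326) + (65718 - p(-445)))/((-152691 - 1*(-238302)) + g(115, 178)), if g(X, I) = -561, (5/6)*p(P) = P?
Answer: 21919/28350 ≈ 0.77316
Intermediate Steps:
p(P) = 6*P/5
(y(326) + (65718 - p(-445)))/((-152691 - 1*(-238302)) + g(115, 178)) = (-495 + (65718 - 6*(-445)/5))/((-152691 - 1*(-238302)) - 561) = (-495 + (65718 - 1*(-534)))/((-152691 + 238302) - 561) = (-495 + (65718 + 534))/(85611 - 561) = (-495 + 66252)/85050 = 65757*(1/85050) = 21919/28350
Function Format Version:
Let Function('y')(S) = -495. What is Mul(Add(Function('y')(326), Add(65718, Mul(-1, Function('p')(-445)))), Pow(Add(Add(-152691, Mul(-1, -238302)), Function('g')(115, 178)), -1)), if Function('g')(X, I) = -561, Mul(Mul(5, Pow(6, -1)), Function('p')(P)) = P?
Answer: Rational(21919, 28350) ≈ 0.77316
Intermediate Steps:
Function('p')(P) = Mul(Rational(6, 5), P)
Mul(Add(Function('y')(326), Add(65718, Mul(-1, Function('p')(-445)))), Pow(Add(Add(-152691, Mul(-1, -238302)), Function('g')(115, 178)), -1)) = Mul(Add(-495, Add(65718, Mul(-1, Mul(Rational(6, 5), -445)))), Pow(Add(Add(-152691, Mul(-1, -238302)), -561), -1)) = Mul(Add(-495, Add(65718, Mul(-1, -534))), Pow(Add(Add(-152691, 238302), -561), -1)) = Mul(Add(-495, Add(65718, 534)), Pow(Add(85611, -561), -1)) = Mul(Add(-495, 66252), Pow(85050, -1)) = Mul(65757, Rational(1, 85050)) = Rational(21919, 28350)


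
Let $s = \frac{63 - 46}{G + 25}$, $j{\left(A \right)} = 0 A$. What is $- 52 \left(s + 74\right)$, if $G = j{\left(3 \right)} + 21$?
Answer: $- \frac{88946}{23} \approx -3867.2$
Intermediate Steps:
$j{\left(A \right)} = 0$
$G = 21$ ($G = 0 + 21 = 21$)
$s = \frac{17}{46}$ ($s = \frac{63 - 46}{21 + 25} = \frac{17}{46} \approx 0.36957$)
$- 52 \left(s + 74\right) = - 52 \left(\frac{17}{46} + 74\right) = \left(-52\right) \frac{3421}{46} = - \frac{88946}{23}$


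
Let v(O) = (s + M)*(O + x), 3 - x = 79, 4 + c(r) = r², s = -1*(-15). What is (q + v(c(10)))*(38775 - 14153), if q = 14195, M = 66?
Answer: 389396930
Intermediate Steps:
s = 15
c(r) = -4 + r²
x = -76 (x = 3 - 1*79 = 3 - 79 = -76)
v(O) = -6156 + 81*O (v(O) = (15 + 66)*(O - 76) = 81*(-76 + O) = -6156 + 81*O)
(q + v(c(10)))*(38775 - 14153) = (14195 + (-6156 + 81*(-4 + 10²)))*(38775 - 14153) = (14195 + (-6156 + 81*(-4 + 100)))*24622 = (14195 + (-6156 + 81*96))*24622 = (14195 + (-6156 + 7776))*24622 = (14195 + 1620)*24622 = 15815*24622 = 389396930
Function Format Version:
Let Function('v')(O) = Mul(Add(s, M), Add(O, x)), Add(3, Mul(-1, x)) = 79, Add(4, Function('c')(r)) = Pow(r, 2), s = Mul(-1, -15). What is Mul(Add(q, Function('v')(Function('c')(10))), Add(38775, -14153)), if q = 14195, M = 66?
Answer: 389396930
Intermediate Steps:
s = 15
Function('c')(r) = Add(-4, Pow(r, 2))
x = -76 (x = Add(3, Mul(-1, 79)) = Add(3, -79) = -76)
Function('v')(O) = Add(-6156, Mul(81, O)) (Function('v')(O) = Mul(Add(15, 66), Add(O, -76)) = Mul(81, Add(-76, O)) = Add(-6156, Mul(81, O)))
Mul(Add(q, Function('v')(Function('c')(10))), Add(38775, -14153)) = Mul(Add(14195, Add(-6156, Mul(81, Add(-4, Pow(10, 2))))), Add(38775, -14153)) = Mul(Add(14195, Add(-6156, Mul(81, Add(-4, 100)))), 24622) = Mul(Add(14195, Add(-6156, Mul(81, 96))), 24622) = Mul(Add(14195, Add(-6156, 7776)), 24622) = Mul(Add(14195, 1620), 24622) = Mul(15815, 24622) = 389396930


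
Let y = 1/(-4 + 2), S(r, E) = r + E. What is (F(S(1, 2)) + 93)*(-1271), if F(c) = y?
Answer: -235135/2 ≈ -1.1757e+5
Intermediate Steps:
S(r, E) = E + r
y = -½ (y = 1/(-2) = -½ ≈ -0.50000)
F(c) = -½
(F(S(1, 2)) + 93)*(-1271) = (-½ + 93)*(-1271) = (185/2)*(-1271) = -235135/2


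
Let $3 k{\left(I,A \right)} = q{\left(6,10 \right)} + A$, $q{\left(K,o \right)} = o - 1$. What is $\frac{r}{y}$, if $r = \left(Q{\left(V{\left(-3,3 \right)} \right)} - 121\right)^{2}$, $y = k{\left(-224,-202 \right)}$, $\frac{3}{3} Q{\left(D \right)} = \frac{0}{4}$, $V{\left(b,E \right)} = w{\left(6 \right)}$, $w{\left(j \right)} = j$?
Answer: $- \frac{43923}{193} \approx -227.58$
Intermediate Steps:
$q{\left(K,o \right)} = -1 + o$ ($q{\left(K,o \right)} = o - 1 = -1 + o$)
$V{\left(b,E \right)} = 6$
$Q{\left(D \right)} = 0$ ($Q{\left(D \right)} = \frac{0}{4} = 0 \cdot \frac{1}{4} = 0$)
$k{\left(I,A \right)} = 3 + \frac{A}{3}$ ($k{\left(I,A \right)} = \frac{\left(-1 + 10\right) + A}{3} = \frac{9 + A}{3} = 3 + \frac{A}{3}$)
$y = - \frac{193}{3}$ ($y = 3 + \frac{1}{3} \left(-202\right) = 3 - \frac{202}{3} = - \frac{193}{3} \approx -64.333$)
$r = 14641$ ($r = \left(0 - 121\right)^{2} = \left(-121\right)^{2} = 14641$)
$\frac{r}{y} = \frac{14641}{- \frac{193}{3}} = 14641 \left(- \frac{3}{193}\right) = - \frac{43923}{193}$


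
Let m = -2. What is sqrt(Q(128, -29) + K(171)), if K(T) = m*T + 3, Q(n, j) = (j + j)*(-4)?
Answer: I*sqrt(107) ≈ 10.344*I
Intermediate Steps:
Q(n, j) = -8*j (Q(n, j) = (2*j)*(-4) = -8*j)
K(T) = 3 - 2*T (K(T) = -2*T + 3 = 3 - 2*T)
sqrt(Q(128, -29) + K(171)) = sqrt(-8*(-29) + (3 - 2*171)) = sqrt(232 + (3 - 342)) = sqrt(232 - 339) = sqrt(-107) = I*sqrt(107)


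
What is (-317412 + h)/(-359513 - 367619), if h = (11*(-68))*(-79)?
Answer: 64580/181783 ≈ 0.35526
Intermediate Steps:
h = 59092 (h = -748*(-79) = 59092)
(-317412 + h)/(-359513 - 367619) = (-317412 + 59092)/(-359513 - 367619) = -258320/(-727132) = -258320*(-1/727132) = 64580/181783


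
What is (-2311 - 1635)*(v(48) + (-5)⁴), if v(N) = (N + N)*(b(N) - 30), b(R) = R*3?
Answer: -45651274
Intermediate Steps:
b(R) = 3*R
v(N) = 2*N*(-30 + 3*N) (v(N) = (N + N)*(3*N - 30) = (2*N)*(-30 + 3*N) = 2*N*(-30 + 3*N))
(-2311 - 1635)*(v(48) + (-5)⁴) = (-2311 - 1635)*(6*48*(-10 + 48) + (-5)⁴) = -3946*(6*48*38 + 625) = -3946*(10944 + 625) = -3946*11569 = -45651274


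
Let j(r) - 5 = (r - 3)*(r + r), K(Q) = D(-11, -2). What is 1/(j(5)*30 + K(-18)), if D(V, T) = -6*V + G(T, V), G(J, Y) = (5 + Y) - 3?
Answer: 1/807 ≈ 0.0012392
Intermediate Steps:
G(J, Y) = 2 + Y
D(V, T) = 2 - 5*V (D(V, T) = -6*V + (2 + V) = 2 - 5*V)
K(Q) = 57 (K(Q) = 2 - 5*(-11) = 2 + 55 = 57)
j(r) = 5 + 2*r*(-3 + r) (j(r) = 5 + (r - 3)*(r + r) = 5 + (-3 + r)*(2*r) = 5 + 2*r*(-3 + r))
1/(j(5)*30 + K(-18)) = 1/((5 - 6*5 + 2*5²)*30 + 57) = 1/((5 - 30 + 2*25)*30 + 57) = 1/((5 - 30 + 50)*30 + 57) = 1/(25*30 + 57) = 1/(750 + 57) = 1/807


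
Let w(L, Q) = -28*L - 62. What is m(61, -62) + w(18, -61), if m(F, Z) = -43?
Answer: -609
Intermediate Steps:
w(L, Q) = -62 - 28*L
m(61, -62) + w(18, -61) = -43 + (-62 - 28*18) = -43 + (-62 - 504) = -43 - 566 = -609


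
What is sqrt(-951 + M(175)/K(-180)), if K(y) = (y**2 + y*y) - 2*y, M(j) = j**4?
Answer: sqrt(63416858866)/2172 ≈ 115.94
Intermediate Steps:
K(y) = -2*y + 2*y**2 (K(y) = (y**2 + y**2) - 2*y = 2*y**2 - 2*y = -2*y + 2*y**2)
sqrt(-951 + M(175)/K(-180)) = sqrt(-951 + 175**4/((2*(-180)*(-1 - 180)))) = sqrt(-951 + 937890625/((2*(-180)*(-181)))) = sqrt(-951 + 937890625/65160) = sqrt(-951 + 937890625*(1/65160)) = sqrt(-951 + 187578125/13032) = sqrt(175184693/13032) = sqrt(63416858866)/2172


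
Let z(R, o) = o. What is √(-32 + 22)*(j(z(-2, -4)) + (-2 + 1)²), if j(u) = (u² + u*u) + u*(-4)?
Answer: 49*I*√10 ≈ 154.95*I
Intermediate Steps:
j(u) = -4*u + 2*u² (j(u) = (u² + u²) - 4*u = 2*u² - 4*u = -4*u + 2*u²)
√(-32 + 22)*(j(z(-2, -4)) + (-2 + 1)²) = √(-32 + 22)*(2*(-4)*(-2 - 4) + (-2 + 1)²) = √(-10)*(2*(-4)*(-6) + (-1)²) = (I*√10)*(48 + 1) = (I*√10)*49 = 49*I*√10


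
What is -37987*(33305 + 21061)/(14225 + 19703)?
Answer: -1032600621/16964 ≈ -60870.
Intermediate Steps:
-37987*(33305 + 21061)/(14225 + 19703) = -37987/(33928/54366) = -37987/(33928*(1/54366)) = -37987/16964/27183 = -37987*27183/16964 = -1032600621/16964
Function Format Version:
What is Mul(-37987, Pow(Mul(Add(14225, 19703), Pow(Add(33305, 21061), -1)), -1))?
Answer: Rational(-1032600621, 16964) ≈ -60870.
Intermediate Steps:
Mul(-37987, Pow(Mul(Add(14225, 19703), Pow(Add(33305, 21061), -1)), -1)) = Mul(-37987, Pow(Mul(33928, Pow(54366, -1)), -1)) = Mul(-37987, Pow(Mul(33928, Rational(1, 54366)), -1)) = Mul(-37987, Pow(Rational(16964, 27183), -1)) = Mul(-37987, Rational(27183, 16964)) = Rational(-1032600621, 16964)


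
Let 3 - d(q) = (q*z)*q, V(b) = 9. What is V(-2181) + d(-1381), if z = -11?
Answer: 20978783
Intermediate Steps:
d(q) = 3 + 11*q**2 (d(q) = 3 - q*(-11)*q = 3 - (-11*q)*q = 3 - (-11)*q**2 = 3 + 11*q**2)
V(-2181) + d(-1381) = 9 + (3 + 11*(-1381)**2) = 9 + (3 + 11*1907161) = 9 + (3 + 20978771) = 9 + 20978774 = 20978783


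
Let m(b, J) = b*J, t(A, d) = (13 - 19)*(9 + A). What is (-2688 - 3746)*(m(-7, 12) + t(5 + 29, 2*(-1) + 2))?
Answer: 2200428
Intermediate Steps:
t(A, d) = -54 - 6*A (t(A, d) = -6*(9 + A) = -54 - 6*A)
m(b, J) = J*b
(-2688 - 3746)*(m(-7, 12) + t(5 + 29, 2*(-1) + 2)) = (-2688 - 3746)*(12*(-7) + (-54 - 6*(5 + 29))) = -6434*(-84 + (-54 - 6*34)) = -6434*(-84 + (-54 - 204)) = -6434*(-84 - 258) = -6434*(-342) = 2200428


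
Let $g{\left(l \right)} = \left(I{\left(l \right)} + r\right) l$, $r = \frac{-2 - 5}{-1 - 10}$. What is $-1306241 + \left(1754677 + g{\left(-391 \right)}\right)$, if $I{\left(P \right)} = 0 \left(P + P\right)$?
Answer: $\frac{4930059}{11} \approx 4.4819 \cdot 10^{5}$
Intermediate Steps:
$r = \frac{7}{11}$ ($r = - \frac{7}{-11} = \left(-7\right) \left(- \frac{1}{11}\right) = \frac{7}{11} \approx 0.63636$)
$I{\left(P \right)} = 0$ ($I{\left(P \right)} = 0 \cdot 2 P = 0$)
$g{\left(l \right)} = \frac{7 l}{11}$ ($g{\left(l \right)} = \left(0 + \frac{7}{11}\right) l = \frac{7 l}{11}$)
$-1306241 + \left(1754677 + g{\left(-391 \right)}\right) = -1306241 + \left(1754677 + \frac{7}{11} \left(-391\right)\right) = -1306241 + \left(1754677 - \frac{2737}{11}\right) = -1306241 + \frac{19298710}{11} = \frac{4930059}{11}$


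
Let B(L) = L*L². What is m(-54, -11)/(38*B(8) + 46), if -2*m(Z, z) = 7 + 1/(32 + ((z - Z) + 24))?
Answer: -347/1930698 ≈ -0.00017973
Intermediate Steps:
B(L) = L³
m(Z, z) = -7/2 - 1/(2*(56 + z - Z)) (m(Z, z) = -(7 + 1/(32 + ((z - Z) + 24)))/2 = -(7 + 1/(32 + (24 + z - Z)))/2 = -(7 + 1/(56 + z - Z))/2 = -7/2 - 1/(2*(56 + z - Z)))
m(-54, -11)/(38*B(8) + 46) = ((-393 - 7*(-11) + 7*(-54))/(2*(56 - 11 - 1*(-54))))/(38*8³ + 46) = ((-393 + 77 - 378)/(2*(56 - 11 + 54)))/(38*512 + 46) = ((½)*(-694)/99)/(19456 + 46) = ((½)*(1/99)*(-694))/19502 = -347/99*1/19502 = -347/1930698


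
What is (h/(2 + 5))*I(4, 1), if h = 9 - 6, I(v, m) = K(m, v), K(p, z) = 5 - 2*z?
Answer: -9/7 ≈ -1.2857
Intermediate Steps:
I(v, m) = 5 - 2*v
h = 3
(h/(2 + 5))*I(4, 1) = (3/(2 + 5))*(5 - 2*4) = (3/7)*(5 - 8) = (3*(1/7))*(-3) = (3/7)*(-3) = -9/7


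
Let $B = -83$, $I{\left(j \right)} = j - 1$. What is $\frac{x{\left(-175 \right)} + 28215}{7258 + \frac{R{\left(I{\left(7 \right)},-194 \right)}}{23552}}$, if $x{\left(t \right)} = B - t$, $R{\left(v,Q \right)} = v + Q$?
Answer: $\frac{166671616}{42735057} \approx 3.9001$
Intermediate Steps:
$I{\left(j \right)} = -1 + j$
$R{\left(v,Q \right)} = Q + v$
$x{\left(t \right)} = -83 - t$
$\frac{x{\left(-175 \right)} + 28215}{7258 + \frac{R{\left(I{\left(7 \right)},-194 \right)}}{23552}} = \frac{\left(-83 - -175\right) + 28215}{7258 + \frac{-194 + \left(-1 + 7\right)}{23552}} = \frac{\left(-83 + 175\right) + 28215}{7258 + \left(-194 + 6\right) \frac{1}{23552}} = \frac{92 + 28215}{7258 - \frac{47}{5888}} = \frac{28307}{7258 - \frac{47}{5888}} = \frac{28307}{\frac{42735057}{5888}} = 28307 \cdot \frac{5888}{42735057} = \frac{166671616}{42735057}$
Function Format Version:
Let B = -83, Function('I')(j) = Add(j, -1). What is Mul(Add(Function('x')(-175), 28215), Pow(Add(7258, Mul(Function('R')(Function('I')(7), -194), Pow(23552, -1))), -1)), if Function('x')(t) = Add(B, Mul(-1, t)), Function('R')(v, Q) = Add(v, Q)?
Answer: Rational(166671616, 42735057) ≈ 3.9001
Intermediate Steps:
Function('I')(j) = Add(-1, j)
Function('R')(v, Q) = Add(Q, v)
Function('x')(t) = Add(-83, Mul(-1, t))
Mul(Add(Function('x')(-175), 28215), Pow(Add(7258, Mul(Function('R')(Function('I')(7), -194), Pow(23552, -1))), -1)) = Mul(Add(Add(-83, Mul(-1, -175)), 28215), Pow(Add(7258, Mul(Add(-194, Add(-1, 7)), Pow(23552, -1))), -1)) = Mul(Add(Add(-83, 175), 28215), Pow(Add(7258, Mul(Add(-194, 6), Rational(1, 23552))), -1)) = Mul(Add(92, 28215), Pow(Add(7258, Mul(-188, Rational(1, 23552))), -1)) = Mul(28307, Pow(Add(7258, Rational(-47, 5888)), -1)) = Mul(28307, Pow(Rational(42735057, 5888), -1)) = Mul(28307, Rational(5888, 42735057)) = Rational(166671616, 42735057)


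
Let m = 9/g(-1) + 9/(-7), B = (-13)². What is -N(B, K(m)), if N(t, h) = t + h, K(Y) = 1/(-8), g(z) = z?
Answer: -1351/8 ≈ -168.88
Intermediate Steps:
B = 169
m = -72/7 (m = 9/(-1) + 9/(-7) = 9*(-1) + 9*(-⅐) = -9 - 9/7 = -72/7 ≈ -10.286)
K(Y) = -⅛
N(t, h) = h + t
-N(B, K(m)) = -(-⅛ + 169) = -1*1351/8 = -1351/8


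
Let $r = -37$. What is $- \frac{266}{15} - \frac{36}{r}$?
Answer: $- \frac{9302}{555} \approx -16.76$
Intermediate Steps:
$- \frac{266}{15} - \frac{36}{r} = - \frac{266}{15} - \frac{36}{-37} = \left(-266\right) \frac{1}{15} - - \frac{36}{37} = - \frac{266}{15} + \frac{36}{37} = - \frac{9302}{555}$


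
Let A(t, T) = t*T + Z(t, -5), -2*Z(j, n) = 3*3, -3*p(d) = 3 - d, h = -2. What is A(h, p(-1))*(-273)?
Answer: 1001/2 ≈ 500.50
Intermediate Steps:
p(d) = -1 + d/3 (p(d) = -(3 - d)/3 = -1 + d/3)
Z(j, n) = -9/2 (Z(j, n) = -3*3/2 = -1/2*9 = -9/2)
A(t, T) = -9/2 + T*t (A(t, T) = t*T - 9/2 = T*t - 9/2 = -9/2 + T*t)
A(h, p(-1))*(-273) = (-9/2 + (-1 + (1/3)*(-1))*(-2))*(-273) = (-9/2 + (-1 - 1/3)*(-2))*(-273) = (-9/2 - 4/3*(-2))*(-273) = (-9/2 + 8/3)*(-273) = -11/6*(-273) = 1001/2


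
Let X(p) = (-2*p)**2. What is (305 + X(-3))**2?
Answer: 116281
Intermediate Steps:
X(p) = 4*p**2
(305 + X(-3))**2 = (305 + 4*(-3)**2)**2 = (305 + 4*9)**2 = (305 + 36)**2 = 341**2 = 116281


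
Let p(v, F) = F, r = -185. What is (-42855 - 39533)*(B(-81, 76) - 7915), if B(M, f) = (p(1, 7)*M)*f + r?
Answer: 4217606496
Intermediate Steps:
B(M, f) = -185 + 7*M*f (B(M, f) = (7*M)*f - 185 = 7*M*f - 185 = -185 + 7*M*f)
(-42855 - 39533)*(B(-81, 76) - 7915) = (-42855 - 39533)*((-185 + 7*(-81)*76) - 7915) = -82388*((-185 - 43092) - 7915) = -82388*(-43277 - 7915) = -82388*(-51192) = 4217606496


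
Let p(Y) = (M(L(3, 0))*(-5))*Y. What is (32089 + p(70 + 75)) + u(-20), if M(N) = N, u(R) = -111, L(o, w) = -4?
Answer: 34878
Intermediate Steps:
p(Y) = 20*Y (p(Y) = (-4*(-5))*Y = 20*Y)
(32089 + p(70 + 75)) + u(-20) = (32089 + 20*(70 + 75)) - 111 = (32089 + 20*145) - 111 = (32089 + 2900) - 111 = 34989 - 111 = 34878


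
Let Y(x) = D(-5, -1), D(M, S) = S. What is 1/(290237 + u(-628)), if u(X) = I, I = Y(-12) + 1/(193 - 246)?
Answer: 53/15382507 ≈ 3.4455e-6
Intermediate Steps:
Y(x) = -1
I = -54/53 (I = -1 + 1/(193 - 246) = -1 + 1/(-53) = -1 - 1/53 = -54/53 ≈ -1.0189)
u(X) = -54/53
1/(290237 + u(-628)) = 1/(290237 - 54/53) = 1/(15382507/53) = 53/15382507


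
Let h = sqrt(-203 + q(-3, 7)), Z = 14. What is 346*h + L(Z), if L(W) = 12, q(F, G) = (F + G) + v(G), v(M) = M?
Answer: 12 + 2768*I*sqrt(3) ≈ 12.0 + 4794.3*I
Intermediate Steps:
q(F, G) = F + 2*G (q(F, G) = (F + G) + G = F + 2*G)
h = 8*I*sqrt(3) (h = sqrt(-203 + (-3 + 2*7)) = sqrt(-203 + (-3 + 14)) = sqrt(-203 + 11) = sqrt(-192) = 8*I*sqrt(3) ≈ 13.856*I)
346*h + L(Z) = 346*(8*I*sqrt(3)) + 12 = 2768*I*sqrt(3) + 12 = 12 + 2768*I*sqrt(3)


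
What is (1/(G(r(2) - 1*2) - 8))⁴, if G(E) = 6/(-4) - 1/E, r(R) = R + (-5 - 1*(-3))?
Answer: 1/6561 ≈ 0.00015242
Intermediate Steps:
r(R) = -2 + R (r(R) = R + (-5 + 3) = R - 2 = -2 + R)
G(E) = -3/2 - 1/E (G(E) = 6*(-¼) - 1/E = -3/2 - 1/E)
(1/(G(r(2) - 1*2) - 8))⁴ = (1/((-3/2 - 1/((-2 + 2) - 1*2)) - 8))⁴ = (1/((-3/2 - 1/(0 - 2)) - 8))⁴ = (1/((-3/2 - 1/(-2)) - 8))⁴ = (1/((-3/2 - 1*(-½)) - 8))⁴ = (1/((-3/2 + ½) - 8))⁴ = (1/(-1 - 8))⁴ = (1/(-9))⁴ = (-⅑)⁴ = 1/6561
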